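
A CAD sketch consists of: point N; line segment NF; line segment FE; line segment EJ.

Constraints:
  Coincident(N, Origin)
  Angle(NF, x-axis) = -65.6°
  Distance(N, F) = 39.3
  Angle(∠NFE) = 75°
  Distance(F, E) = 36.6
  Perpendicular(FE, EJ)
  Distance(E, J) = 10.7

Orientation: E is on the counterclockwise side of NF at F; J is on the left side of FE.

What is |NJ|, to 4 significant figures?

37.97

N is at the origin; NF runs at -65.6° with length 39.3, so F = 39.3·(cos -65.6°, sin -65.6°) = (16.24, -35.79). ∠NFE = 75.0°, so FE runs at -65.6° + (180° − 75.0°) = 39.40° from the x-axis; with |FE| = 36.6, E = F + 36.6·(cos 39.40°, sin 39.40°) = (44.52, -12.56). The perpendicularity gives EJ at right angles to FE; with |EJ| = 10.7 on the left of FE, J = E + 10.7·(-0.6347, 0.7727) = (37.73, -4.290). Then |NJ| = |J − N| = 37.97.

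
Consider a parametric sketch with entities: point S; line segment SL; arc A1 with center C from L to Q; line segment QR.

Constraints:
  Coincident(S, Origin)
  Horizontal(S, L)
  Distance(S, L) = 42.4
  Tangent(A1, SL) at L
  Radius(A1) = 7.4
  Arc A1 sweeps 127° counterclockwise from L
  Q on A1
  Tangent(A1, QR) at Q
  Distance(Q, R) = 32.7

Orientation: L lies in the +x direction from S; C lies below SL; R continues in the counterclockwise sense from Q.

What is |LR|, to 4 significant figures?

40.39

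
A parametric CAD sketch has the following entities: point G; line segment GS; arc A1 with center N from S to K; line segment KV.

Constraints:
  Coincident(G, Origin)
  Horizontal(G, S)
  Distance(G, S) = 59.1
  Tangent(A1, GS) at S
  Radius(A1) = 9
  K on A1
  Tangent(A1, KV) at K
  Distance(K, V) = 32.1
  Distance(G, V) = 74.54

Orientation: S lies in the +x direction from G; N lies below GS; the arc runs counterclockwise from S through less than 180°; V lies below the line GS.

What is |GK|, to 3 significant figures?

52.0

Checks: |NK| = 9.000 ✓; ∠(NK, KV) = 90.00° ✓; |KV| = 32.10 ✓; |GV| = 74.54 ✓.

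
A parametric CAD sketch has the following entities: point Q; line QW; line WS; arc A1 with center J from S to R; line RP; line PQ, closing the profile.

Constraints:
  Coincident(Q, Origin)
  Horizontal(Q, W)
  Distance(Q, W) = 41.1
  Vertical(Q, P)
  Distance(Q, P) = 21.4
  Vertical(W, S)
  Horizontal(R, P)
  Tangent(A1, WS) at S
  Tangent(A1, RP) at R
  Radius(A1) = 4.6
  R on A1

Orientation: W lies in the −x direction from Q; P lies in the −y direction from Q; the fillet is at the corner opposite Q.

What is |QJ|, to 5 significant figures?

40.181

Q is at the origin; Q and W share the same y with |QW| = 41.1 and W on the −x side, so W = (-41.100, 0.0000). Q and P share the same x with |QP| = 21.4 and P on the −y side, so P = (0.0000, -21.400). The virtual corner opposite Q is at (-41.100, -21.400). A1 meets WS tangentially, so JS is at right angles to WS and A1 meets RP tangentially, so JR is at right angles to RP, with radius 4.6, so the center J sits 4.6 in from both sides at J = (-36.500, -16.800). Then |QJ| = |J − Q| = 40.181.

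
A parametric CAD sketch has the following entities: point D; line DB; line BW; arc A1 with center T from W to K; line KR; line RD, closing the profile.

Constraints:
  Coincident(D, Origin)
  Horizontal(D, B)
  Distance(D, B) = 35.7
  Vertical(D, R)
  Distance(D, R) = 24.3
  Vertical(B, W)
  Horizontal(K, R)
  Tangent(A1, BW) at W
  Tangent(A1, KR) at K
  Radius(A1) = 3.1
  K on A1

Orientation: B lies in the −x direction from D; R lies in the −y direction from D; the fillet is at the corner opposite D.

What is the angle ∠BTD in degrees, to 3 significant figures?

65.3°

D and R share the same x with |DR| = 24.3 and R on the −y side, so R = (0.00, -24.3). The virtual corner opposite D is at (-35.7, -24.3). The tangent condition forces TW to be normal to BW and tangency of A1 to KR means the radius TK is perpendicular to KR, with radius 3.1, so the center T sits 3.1 in from both sides at T = (-32.6, -21.2). Then cos ∠BTD = TB·TD / (|TB||TD|), giving 65.3°.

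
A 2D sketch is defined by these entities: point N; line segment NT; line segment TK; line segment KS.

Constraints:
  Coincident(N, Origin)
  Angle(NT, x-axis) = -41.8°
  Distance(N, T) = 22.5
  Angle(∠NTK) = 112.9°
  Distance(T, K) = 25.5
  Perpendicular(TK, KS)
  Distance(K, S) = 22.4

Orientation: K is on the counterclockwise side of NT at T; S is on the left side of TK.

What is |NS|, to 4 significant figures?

34.30

∠NTK = 112.9°, so TK runs at -41.8° + (180° − 112.9°) = 25.30° from the x-axis; with |TK| = 25.5, K = T + 25.5·(cos 25.30°, sin 25.30°) = (39.83, -4.099). TK ⟂ KS; with |KS| = 22.4 on the left of TK, S = K + 22.4·(-0.4274, 0.9041) = (30.25, 16.15). Then |NS| = |S − N| = 34.30.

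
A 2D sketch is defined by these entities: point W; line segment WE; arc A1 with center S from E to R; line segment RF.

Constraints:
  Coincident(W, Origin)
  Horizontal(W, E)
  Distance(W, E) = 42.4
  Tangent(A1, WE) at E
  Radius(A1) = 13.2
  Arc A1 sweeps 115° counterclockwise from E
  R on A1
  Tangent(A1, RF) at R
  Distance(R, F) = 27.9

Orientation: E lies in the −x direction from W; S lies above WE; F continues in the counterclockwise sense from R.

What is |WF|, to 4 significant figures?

61.03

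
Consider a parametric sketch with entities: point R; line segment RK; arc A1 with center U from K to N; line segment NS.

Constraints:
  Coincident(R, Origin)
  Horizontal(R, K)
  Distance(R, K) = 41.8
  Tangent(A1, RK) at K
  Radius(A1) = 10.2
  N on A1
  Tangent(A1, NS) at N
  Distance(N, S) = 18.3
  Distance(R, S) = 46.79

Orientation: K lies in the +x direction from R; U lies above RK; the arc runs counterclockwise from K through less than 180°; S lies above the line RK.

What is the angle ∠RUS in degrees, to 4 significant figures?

86.79°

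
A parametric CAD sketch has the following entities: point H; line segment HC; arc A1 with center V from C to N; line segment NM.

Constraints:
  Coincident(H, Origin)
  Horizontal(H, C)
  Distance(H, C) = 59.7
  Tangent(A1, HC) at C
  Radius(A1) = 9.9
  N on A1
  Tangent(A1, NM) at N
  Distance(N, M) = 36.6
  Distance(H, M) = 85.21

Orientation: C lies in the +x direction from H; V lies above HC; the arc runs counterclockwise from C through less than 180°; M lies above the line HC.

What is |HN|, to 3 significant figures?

70.2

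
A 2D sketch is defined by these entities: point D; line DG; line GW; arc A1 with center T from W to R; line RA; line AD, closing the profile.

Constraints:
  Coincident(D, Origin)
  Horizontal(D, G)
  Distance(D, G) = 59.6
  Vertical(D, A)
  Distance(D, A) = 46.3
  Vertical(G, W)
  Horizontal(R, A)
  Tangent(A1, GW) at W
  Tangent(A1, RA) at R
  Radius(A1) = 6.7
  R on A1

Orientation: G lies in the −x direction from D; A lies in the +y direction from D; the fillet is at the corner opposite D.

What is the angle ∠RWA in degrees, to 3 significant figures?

38.6°

D is at the origin; D and G share the same y with |DG| = 59.6 and G on the −x side, so G = (-59.6, 0.00). DA is vertical with |DA| = 46.3 and A on the +y side, so A = (0.00, 46.3). The virtual corner opposite D is at (-59.6, 46.3). Tangency of A1 to GW means the radius TW is perpendicular to GW and since A1 is tangent to RA there, TR ⟂ RA, with radius 6.7, so the center T sits 6.7 in from both sides at T = (-52.9, 39.6). That places the tangent points at W = (-59.6, 39.6) on GW and R = (-52.9, 46.3) on RA. Then cos ∠RWA = WR·WA / (|WR||WA|), giving 38.6°.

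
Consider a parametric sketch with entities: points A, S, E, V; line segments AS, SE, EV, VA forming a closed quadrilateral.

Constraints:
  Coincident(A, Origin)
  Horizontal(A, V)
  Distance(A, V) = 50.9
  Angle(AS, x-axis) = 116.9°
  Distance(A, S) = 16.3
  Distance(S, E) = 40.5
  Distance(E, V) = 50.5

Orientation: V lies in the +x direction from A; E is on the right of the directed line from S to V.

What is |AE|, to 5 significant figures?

24.416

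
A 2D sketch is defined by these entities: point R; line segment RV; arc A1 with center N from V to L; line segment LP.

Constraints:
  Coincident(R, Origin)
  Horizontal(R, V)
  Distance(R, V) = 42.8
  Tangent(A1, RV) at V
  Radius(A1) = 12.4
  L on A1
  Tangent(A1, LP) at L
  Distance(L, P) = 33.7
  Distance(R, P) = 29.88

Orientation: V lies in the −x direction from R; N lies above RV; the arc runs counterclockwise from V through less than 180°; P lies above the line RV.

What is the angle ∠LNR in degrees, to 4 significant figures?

27.91°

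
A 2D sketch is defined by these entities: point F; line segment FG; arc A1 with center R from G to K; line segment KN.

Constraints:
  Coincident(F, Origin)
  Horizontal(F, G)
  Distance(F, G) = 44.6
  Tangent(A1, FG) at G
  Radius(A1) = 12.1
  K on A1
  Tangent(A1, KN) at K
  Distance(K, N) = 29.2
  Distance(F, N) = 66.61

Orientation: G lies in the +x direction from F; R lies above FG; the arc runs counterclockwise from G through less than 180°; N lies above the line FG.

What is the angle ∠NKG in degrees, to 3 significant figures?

129°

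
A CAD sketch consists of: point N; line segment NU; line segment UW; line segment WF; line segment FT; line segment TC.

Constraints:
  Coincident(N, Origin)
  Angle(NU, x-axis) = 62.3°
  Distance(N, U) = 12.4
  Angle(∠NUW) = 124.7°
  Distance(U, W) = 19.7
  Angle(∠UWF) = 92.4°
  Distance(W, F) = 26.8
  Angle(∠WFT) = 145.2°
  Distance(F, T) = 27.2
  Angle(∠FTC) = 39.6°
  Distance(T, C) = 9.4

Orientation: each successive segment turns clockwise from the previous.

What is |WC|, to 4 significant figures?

42.98

∠WFT = 145.2° gives FT at -115.4° from the x-axis; with |FT| = 27.2, T = (18.03, -37.63). ∠FTC = 39.6° gives TC at 104.2° from the x-axis; with |TC| = 9.4, C = (15.72, -28.52). Then |WC| = |C − W| = 42.98.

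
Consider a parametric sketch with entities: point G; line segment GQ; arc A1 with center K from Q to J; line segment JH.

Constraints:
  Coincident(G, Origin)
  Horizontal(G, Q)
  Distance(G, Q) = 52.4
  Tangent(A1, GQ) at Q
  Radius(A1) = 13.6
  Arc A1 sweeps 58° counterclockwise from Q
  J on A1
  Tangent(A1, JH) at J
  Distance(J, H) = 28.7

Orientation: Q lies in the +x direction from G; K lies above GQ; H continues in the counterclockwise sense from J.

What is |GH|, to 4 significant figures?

84.90

G is at the origin; GQ is horizontal with |GQ| = 52.4 and Q on the +x side, so Q = (52.40, 0.000). The tangent condition forces KQ to be normal to GQ, so K = Q + (0, 13.6) = (52.40, 13.60). On A1, Q sits at bearing -90° from K; a 58° counterclockwise sweep puts J at bearing -32°, so J = K + 13.6·(cos -32°, sin -32°) = (63.93, 6.393). Since A1 is tangent to JH there, KJ ⟂ JH, so JH runs along (−sin -32°, cos -32°); with |JH| = 28.7, H = (79.14, 30.73). Then |GH| = |H − G| = 84.90.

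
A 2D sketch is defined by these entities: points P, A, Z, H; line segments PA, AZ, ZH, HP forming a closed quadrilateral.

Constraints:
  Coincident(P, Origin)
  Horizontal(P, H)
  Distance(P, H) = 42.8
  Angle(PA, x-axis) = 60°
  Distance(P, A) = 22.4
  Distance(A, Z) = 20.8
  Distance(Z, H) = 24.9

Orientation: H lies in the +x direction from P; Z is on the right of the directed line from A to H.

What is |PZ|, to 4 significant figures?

17.90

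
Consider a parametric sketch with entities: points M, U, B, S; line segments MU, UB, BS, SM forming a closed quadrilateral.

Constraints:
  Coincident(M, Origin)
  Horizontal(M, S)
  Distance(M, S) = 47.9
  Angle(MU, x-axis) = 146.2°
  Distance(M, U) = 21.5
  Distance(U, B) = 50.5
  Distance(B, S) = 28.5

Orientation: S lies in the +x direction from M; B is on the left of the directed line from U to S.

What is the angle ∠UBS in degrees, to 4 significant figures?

112.6°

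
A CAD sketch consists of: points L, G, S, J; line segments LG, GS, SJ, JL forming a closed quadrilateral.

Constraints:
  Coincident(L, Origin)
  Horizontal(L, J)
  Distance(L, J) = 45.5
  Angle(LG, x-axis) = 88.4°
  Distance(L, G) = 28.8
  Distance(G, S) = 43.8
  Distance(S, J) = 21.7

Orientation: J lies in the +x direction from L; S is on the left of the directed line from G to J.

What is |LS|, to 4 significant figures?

49.05

L is at the origin; L and J share the same y with |LJ| = 45.5 and J in +x, so J = (45.5, 0). LG runs at 88.4° with |LG| = 28.8, so G = (0.8041, 28.79). S is determined by |GS| = 43.8 and |SJ| = 21.7 together: it lies at the intersection of circle(G, 43.8) and circle(J, 21.7). With |GJ| = 53.16, the foot of the radical line on GJ is 40.20 from G and the perpendicular offset is √(43.8² − 40.20²) = 17.40. Taking the left-of-GJ solution: S = (44.02, 21.65).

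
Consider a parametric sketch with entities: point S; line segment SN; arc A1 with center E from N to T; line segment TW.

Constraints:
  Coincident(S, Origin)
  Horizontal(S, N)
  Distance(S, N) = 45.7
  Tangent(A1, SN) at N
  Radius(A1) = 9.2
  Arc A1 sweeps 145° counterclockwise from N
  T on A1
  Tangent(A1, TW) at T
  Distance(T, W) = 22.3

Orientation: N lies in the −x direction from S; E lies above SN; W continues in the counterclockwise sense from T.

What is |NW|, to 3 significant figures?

32.3

On A1, N sits at bearing -90° from E; a 145° counterclockwise sweep puts T at bearing 55°, so T = E + 9.2·(cos 55°, sin 55°) = (-40.4, 16.7). Since A1 is tangent to TW there, ET ⟂ TW, so TW runs along (−sin 55°, cos 55°); with |TW| = 22.3, W = (-58.7, 29.5). Then |NW| = |W − N| = 32.3.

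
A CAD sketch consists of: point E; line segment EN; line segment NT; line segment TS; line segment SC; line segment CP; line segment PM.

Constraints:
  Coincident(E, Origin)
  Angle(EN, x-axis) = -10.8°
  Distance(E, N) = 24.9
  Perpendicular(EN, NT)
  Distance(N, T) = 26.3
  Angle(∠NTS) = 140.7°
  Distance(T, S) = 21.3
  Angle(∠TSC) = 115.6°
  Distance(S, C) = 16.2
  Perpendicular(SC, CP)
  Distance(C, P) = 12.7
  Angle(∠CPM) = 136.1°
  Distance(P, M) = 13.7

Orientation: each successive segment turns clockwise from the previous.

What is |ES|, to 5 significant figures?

44.278

EN ⟂ NT, so NT runs at -100.80°; with |NT| = 26.3, T = (19.531, -30.500). ∠NTS = 140.7° gives TS at -140.10° from the x-axis; with |TS| = 21.3, S = (3.1902, -44.163). Then |ES| = |S − E| = 44.278.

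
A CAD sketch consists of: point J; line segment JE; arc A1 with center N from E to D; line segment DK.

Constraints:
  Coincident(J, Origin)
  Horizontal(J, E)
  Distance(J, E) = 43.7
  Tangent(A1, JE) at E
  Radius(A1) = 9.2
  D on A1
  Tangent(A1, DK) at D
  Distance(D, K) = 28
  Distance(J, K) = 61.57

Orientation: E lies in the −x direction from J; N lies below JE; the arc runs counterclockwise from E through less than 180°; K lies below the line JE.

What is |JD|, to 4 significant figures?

53.85

J is at the origin; JE is horizontal with |JE| = 43.7 and E on the −x side, so E = (-43.70, 0.000). The tangent condition forces NE to be normal to JE, so N = E + (0, -9.2) = (-43.70, -9.200). Since ND ⟂ DK (tangency), |NK| = √(9.2² + 28.0²) = 29.47 regardless of where D sits on A1. So K lies on both circle(J, 61.57) and circle(N, 29.47); the below-JE intersection is K = (-48.18, -38.33). D is the foot of the tangent from K: D = (-52.78, -10.71).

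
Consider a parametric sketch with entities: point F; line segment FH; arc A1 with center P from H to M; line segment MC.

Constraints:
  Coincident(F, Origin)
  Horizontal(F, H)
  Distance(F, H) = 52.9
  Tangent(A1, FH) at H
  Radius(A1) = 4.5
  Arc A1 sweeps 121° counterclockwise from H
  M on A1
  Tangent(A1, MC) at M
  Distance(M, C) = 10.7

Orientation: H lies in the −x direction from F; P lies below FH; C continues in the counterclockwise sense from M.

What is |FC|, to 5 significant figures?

53.683

F is at the origin; FH is horizontal with |FH| = 52.9 and H on the −x side, so H = (-52.900, 0.0000). The tangent condition forces PH to be normal to FH, so P = H + (0, -4.5) = (-52.900, -4.5000). On A1, H sits at bearing 90° from P; a 121° counterclockwise sweep puts M at bearing 211°, so M = P + 4.5·(cos 211°, sin 211°) = (-56.757, -6.8177). A1 meets MC tangentially, so PM is at right angles to MC, so MC runs along (−sin 211°, cos 211°); with |MC| = 10.7, C = (-51.246, -15.989). Then |FC| = |C − F| = 53.683.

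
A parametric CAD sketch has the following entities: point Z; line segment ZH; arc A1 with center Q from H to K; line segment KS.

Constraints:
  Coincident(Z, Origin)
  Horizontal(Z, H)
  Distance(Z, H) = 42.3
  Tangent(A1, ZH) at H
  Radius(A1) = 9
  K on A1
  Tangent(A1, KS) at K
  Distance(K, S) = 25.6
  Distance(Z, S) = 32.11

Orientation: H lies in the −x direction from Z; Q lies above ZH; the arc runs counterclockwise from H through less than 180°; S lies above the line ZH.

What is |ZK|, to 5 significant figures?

35.123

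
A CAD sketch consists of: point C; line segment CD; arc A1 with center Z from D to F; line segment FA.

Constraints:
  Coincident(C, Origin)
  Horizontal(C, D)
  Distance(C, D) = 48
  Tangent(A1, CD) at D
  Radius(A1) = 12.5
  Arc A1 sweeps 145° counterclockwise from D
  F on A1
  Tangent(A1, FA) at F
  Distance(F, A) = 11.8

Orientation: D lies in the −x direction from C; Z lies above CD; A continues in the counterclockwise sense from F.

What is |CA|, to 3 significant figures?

58.5

C is at the origin; C and D share the same y with |CD| = 48.0 and D on the −x side, so D = (-48.0, 0.00). The tangent condition forces ZD to be normal to CD, so Z = D + (0, 12.5) = (-48.0, 12.5). On A1, D sits at bearing -90° from Z; a 145° counterclockwise sweep puts F at bearing 55°, so F = Z + 12.5·(cos 55°, sin 55°) = (-40.8, 22.7). The tangent condition forces ZF to be normal to FA, so FA runs along (−sin 55°, cos 55°); with |FA| = 11.8, A = (-50.5, 29.5). Then |CA| = |A − C| = 58.5.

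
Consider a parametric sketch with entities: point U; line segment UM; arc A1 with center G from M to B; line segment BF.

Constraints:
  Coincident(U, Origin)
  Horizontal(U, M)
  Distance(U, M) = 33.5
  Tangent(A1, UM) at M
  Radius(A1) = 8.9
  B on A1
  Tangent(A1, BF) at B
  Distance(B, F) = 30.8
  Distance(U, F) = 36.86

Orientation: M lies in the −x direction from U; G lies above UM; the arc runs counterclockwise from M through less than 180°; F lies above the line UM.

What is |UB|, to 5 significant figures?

25.850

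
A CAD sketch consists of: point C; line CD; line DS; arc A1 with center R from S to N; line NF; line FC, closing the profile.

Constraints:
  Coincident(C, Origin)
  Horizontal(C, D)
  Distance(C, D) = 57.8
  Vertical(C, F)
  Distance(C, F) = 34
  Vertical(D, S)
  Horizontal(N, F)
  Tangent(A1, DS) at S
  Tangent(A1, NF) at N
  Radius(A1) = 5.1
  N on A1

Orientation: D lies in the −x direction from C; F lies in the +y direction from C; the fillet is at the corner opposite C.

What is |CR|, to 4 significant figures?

60.10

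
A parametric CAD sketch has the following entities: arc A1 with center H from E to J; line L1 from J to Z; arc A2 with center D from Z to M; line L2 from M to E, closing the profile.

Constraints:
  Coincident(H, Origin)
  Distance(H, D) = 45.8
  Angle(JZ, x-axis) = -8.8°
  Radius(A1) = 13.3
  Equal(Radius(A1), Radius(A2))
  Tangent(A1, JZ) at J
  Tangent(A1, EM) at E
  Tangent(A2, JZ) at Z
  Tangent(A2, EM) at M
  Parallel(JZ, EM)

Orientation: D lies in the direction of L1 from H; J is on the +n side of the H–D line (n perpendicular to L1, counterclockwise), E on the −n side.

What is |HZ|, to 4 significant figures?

47.69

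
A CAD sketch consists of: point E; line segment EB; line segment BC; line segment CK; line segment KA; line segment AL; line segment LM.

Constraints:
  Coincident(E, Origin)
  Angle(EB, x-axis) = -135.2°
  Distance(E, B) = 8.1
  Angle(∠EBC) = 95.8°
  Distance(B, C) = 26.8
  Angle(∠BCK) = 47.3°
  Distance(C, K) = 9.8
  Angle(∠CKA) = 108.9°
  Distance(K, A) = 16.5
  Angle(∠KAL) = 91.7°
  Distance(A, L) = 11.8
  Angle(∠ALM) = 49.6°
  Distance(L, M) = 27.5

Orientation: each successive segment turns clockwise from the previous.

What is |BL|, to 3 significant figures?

14.1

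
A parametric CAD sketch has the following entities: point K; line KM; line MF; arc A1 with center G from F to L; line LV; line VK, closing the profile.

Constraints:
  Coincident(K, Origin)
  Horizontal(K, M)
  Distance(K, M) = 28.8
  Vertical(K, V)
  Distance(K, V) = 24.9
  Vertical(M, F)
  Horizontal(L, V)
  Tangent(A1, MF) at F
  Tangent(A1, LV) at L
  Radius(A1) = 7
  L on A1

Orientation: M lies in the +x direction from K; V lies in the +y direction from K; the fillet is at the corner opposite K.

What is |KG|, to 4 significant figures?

28.21

K is at the origin; K and M share the same y with |KM| = 28.8 and M on the +x side, so M = (28.80, 0.000). K and V share the same x with |KV| = 24.9 and V on the +y side, so V = (0.000, 24.90). The virtual corner opposite K is at (28.80, 24.90). Tangency of A1 to MF means the radius GF is perpendicular to MF and A1 meets LV tangentially, so GL is at right angles to LV, with radius 7.0, so the center G sits 7.0 in from both sides at G = (21.80, 17.90). Then |KG| = |G − K| = 28.21.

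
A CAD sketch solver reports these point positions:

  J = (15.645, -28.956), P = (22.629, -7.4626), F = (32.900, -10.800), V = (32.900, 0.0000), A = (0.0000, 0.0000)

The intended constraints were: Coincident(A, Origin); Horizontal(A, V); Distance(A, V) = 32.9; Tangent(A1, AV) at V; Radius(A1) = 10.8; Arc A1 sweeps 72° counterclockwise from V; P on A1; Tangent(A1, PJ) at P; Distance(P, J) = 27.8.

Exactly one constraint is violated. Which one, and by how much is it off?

Distance(P, J) = 27.8 — off by 5.20.

A = (0.00, 0.00) ✓; A.y = 0.00, V.y = 0.00 ✓; |AV| = 32.90 ✓; ∠(FV, VA) = 90.00° ✓; |FV| = 10.80 ✓; bearing(F→P) − bearing(F→V) = 72.00° ✓; |FP| = 10.80 ✓; ∠(FP, PJ) = 90.00° ✓; |PJ| = 22.60 ✗.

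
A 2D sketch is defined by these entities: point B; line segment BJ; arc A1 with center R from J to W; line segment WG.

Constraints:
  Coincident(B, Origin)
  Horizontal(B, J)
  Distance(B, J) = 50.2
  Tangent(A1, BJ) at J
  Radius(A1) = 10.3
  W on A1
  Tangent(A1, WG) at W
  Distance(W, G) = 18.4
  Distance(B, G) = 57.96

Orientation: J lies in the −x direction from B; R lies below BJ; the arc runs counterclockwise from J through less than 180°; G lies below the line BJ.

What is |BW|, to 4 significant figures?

60.94

B is at the origin; B and J share the same y with |BJ| = 50.2 and J on the −x side, so J = (-50.20, 0.000). Tangency of A1 to BJ means the radius RJ is perpendicular to BJ, so R = J + (0, -10.3) = (-50.20, -10.30). Since RW ⟂ WG (tangency), |RG| = √(10.3² + 18.4²) = 21.09 regardless of where W sits on A1. So G lies on both circle(B, 57.96) and circle(R, 21.09); the below-BJ intersection is G = (-48.76, -31.34). W is the foot of the tangent from G: W = (-58.82, -15.93).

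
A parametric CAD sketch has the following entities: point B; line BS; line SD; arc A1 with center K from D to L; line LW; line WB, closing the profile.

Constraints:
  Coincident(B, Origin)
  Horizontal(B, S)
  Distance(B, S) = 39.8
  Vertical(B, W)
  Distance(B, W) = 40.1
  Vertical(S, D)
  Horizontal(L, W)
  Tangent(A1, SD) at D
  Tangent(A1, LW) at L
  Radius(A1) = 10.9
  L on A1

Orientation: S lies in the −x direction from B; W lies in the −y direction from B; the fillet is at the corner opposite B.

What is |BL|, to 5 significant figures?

49.429

The virtual corner opposite B is at (-39.800, -40.100). Tangency of A1 to SD means the radius KD is perpendicular to SD and the tangent condition forces KL to be normal to LW, with radius 10.9, so the center K sits 10.9 in from both sides at K = (-28.900, -29.200). That places the tangent points at D = (-39.800, -29.200) on SD and L = (-28.900, -40.100) on LW. Then |BL| = |L − B| = 49.429.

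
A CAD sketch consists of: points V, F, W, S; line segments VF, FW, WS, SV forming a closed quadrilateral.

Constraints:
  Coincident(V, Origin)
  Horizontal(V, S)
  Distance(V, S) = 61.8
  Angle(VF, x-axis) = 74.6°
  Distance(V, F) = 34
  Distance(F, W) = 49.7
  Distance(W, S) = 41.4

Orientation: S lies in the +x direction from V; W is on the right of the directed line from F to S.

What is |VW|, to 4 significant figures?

27.52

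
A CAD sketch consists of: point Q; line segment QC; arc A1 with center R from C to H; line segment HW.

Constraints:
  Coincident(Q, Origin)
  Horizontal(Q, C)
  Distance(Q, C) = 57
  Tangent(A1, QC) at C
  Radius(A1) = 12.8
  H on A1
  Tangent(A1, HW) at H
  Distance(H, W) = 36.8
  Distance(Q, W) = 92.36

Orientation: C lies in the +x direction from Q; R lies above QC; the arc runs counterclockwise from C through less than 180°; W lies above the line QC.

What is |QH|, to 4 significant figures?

69.50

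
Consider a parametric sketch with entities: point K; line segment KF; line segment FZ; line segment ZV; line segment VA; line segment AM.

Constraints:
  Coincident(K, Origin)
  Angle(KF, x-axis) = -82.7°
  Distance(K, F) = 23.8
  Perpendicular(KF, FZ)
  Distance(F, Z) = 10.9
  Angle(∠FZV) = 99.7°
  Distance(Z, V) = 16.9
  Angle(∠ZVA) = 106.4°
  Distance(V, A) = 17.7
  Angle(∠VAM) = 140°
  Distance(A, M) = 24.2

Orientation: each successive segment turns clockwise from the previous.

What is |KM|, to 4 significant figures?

26.15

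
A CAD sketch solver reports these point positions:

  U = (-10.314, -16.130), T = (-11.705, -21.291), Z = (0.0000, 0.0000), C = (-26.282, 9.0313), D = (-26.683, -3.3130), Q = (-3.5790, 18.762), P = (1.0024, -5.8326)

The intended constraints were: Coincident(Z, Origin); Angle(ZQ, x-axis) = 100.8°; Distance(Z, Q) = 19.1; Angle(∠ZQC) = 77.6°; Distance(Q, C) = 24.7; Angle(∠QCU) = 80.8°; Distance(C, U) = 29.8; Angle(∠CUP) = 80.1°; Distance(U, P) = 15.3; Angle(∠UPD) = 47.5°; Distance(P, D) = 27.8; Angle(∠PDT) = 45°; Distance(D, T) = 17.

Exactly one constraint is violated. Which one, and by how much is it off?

Distance(D, T) = 17 — off by 6.40.

Z = (0.00, 0.00) ✓; ZQ at 100.8° ✓; |ZQ| = 19.10 ✓; ∠ZQC = 77.60° ✓; |QC| = 24.70 ✓; ∠QCU = 80.80° ✓; |CU| = 29.80 ✓; ∠CUP = 80.10° ✓; |UP| = 15.30 ✓; ∠UPD = 47.50° ✓; |PD| = 27.80 ✓; ∠PDT = 45.00° ✓; |DT| = 23.40 ✗.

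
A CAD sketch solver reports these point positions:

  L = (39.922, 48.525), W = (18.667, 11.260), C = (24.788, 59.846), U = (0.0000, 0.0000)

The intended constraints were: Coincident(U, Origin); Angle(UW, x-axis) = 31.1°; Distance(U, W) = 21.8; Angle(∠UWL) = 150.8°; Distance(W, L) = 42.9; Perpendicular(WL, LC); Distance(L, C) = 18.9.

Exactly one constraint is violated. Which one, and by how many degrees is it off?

Perpendicular(WL, LC) — off by 7.10°.

U = (0.00, 0.00) ✓; UW at 31.10° ✓; |UW| = 21.80 ✓; ∠UWL = 150.8° ✓; |WL| = 42.90 ✓; ∠(WL, LC) = 82.90° ✗; |LC| = 18.90 ✓.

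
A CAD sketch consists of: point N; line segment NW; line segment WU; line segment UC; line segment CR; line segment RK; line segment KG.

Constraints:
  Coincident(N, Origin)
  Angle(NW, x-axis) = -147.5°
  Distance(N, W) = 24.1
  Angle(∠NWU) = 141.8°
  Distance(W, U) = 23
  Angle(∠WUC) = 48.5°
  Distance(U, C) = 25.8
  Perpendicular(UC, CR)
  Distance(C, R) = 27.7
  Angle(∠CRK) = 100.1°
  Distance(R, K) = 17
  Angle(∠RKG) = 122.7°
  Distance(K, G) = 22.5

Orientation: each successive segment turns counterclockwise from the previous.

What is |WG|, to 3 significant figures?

21.7

N is at the origin; NW runs at -147.5° with length 24.1, so W = (-20.3, -12.9). ∠NWU = 141.8° gives WU at -109° from the x-axis; with |WU| = 23.0, U = (-27.9, -34.7). ∠WUC = 48.5° gives UC at 22.2° from the x-axis; with |UC| = 25.8, C = (-4.04, -24.9). UC is perpendicular to CR, so CR runs at 112°; with |CR| = 27.7, R = (-14.5, 0.739). ∠CRK = 100.1° gives RK at -168° from the x-axis; with |RK| = 17.0, K = (-31.1, -2.82). ∠RKG = 122.7° gives KG at -111° from the x-axis; with |KG| = 22.5, G = (-39.0, -23.9). Then |WG| = |G − W| = 21.7.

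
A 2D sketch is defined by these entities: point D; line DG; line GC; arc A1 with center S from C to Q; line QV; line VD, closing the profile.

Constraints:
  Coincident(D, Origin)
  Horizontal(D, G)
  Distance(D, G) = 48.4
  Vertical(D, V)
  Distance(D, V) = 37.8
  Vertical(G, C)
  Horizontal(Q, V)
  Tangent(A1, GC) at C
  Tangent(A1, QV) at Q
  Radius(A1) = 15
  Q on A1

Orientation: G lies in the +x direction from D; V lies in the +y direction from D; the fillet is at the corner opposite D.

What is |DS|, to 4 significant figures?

40.44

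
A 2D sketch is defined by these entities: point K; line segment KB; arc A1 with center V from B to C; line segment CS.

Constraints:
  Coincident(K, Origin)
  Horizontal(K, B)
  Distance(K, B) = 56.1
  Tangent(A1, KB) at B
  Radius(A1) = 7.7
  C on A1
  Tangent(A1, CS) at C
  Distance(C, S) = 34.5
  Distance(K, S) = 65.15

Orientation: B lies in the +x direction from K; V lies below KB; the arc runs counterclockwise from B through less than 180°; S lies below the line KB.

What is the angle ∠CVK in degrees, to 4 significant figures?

9.553°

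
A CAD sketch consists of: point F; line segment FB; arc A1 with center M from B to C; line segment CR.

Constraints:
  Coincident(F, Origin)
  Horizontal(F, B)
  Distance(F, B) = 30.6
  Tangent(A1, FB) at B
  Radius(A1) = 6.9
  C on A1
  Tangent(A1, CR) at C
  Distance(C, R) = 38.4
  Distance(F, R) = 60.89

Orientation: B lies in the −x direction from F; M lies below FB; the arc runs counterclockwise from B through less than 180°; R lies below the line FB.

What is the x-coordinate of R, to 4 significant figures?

-41.80

F is at the origin; F and B share the same y with |FB| = 30.6 and B on the −x side, so B = (-30.60, 0.000). Tangency of A1 to FB means the radius MB is perpendicular to FB, so M = B + (0, -6.9) = (-30.60, -6.900). Since MC ⟂ CR (tangency), |MR| = √(6.9² + 38.4²) = 39.01 regardless of where C sits on A1. So R lies on both circle(F, 60.89) and circle(M, 39.01); the below-FB intersection is R = (-41.80, -44.27). C is the foot of the tangent from R: C = (-37.46, -6.119).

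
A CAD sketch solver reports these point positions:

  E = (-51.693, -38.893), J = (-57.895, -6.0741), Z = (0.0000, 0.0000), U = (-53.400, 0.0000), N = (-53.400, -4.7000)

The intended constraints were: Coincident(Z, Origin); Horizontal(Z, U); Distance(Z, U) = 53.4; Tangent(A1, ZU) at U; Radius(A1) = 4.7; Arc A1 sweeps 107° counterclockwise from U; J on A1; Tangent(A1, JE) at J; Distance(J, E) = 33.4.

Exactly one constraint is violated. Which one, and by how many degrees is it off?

Tangent(A1, JE) at J — off by 6.30°.

Z = (0.00, 0.00) ✓; Z.y = 0.00, U.y = 0.00 ✓; |ZU| = 53.40 ✓; ∠(NU, UZ) = 90.00° ✓; |NU| = 4.700 ✓; bearing(N→J) − bearing(N→U) = 107.0° ✓; |NJ| = 4.700 ✓; ∠(NJ, JE) = 96.30° ✗; |JE| = 33.40 ✓.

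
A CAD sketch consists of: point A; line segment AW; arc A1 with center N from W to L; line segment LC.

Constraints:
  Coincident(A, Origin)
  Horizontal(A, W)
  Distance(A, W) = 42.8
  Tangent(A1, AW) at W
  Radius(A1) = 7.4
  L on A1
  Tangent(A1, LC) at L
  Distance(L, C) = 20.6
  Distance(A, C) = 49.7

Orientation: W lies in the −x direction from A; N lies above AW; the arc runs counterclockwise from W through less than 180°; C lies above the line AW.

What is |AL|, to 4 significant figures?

36.73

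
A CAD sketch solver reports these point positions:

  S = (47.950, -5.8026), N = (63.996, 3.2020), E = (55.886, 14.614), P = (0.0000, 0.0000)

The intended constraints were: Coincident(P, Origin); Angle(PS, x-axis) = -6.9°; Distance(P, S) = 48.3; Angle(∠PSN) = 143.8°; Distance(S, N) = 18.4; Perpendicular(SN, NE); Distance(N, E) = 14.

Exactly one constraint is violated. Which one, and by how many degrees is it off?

Perpendicular(SN, NE) — off by 6.10°.

P = (0.00, 0.00) ✓; PS at -6.900° ✓; |PS| = 48.30 ✓; ∠PSN = 143.8° ✓; |SN| = 18.40 ✓; ∠(SN, NE) = 96.10° ✗; |NE| = 14.00 ✓.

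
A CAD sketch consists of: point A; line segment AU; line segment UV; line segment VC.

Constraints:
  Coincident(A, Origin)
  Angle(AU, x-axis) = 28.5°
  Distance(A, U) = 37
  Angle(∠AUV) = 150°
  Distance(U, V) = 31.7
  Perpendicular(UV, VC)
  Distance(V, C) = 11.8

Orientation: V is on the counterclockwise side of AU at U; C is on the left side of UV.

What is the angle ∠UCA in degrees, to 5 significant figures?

26.418°

A is at the origin; AU runs at 28.5° with length 37.0, so U = 37.0·(cos 28.5°, sin 28.5°) = (32.516, 17.655). ∠AUV = 150.0°, so UV runs at 28.5° + (180° − 150.0°) = 58.500° from the x-axis; with |UV| = 31.7, V = U + 31.7·(cos 58.500°, sin 58.500°) = (49.079, 44.684). UV ⟂ VC; with |VC| = 11.8 on the left of UV, C = V + 11.8·(-0.85264, 0.52250) = (39.018, 50.849). Then cos ∠UCA = CU·CA / (|CU||CA|), giving 26.418°.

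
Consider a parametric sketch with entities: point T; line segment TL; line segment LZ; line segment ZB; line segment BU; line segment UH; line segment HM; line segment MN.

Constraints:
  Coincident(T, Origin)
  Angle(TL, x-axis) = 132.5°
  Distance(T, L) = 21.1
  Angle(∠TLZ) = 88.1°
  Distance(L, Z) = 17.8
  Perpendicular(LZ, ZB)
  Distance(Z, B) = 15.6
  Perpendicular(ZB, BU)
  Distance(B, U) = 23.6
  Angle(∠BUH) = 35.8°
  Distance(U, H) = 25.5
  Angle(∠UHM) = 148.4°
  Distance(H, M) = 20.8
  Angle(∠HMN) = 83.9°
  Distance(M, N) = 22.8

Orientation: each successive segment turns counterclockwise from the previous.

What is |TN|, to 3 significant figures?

34.2

T is at the origin; TL runs at 132.5° with length 21.1, so L = (-14.3, 15.6). ∠TLZ = 88.1° gives LZ at -136° from the x-axis; with |LZ| = 17.8, Z = (-27.0, 3.10). LZ ⟂ ZB, so ZB runs at -45.6°; with |ZB| = 15.6, B = (-16.1, -8.04). ZB ⟂ BU, so BU runs at 44.4°; with |BU| = 23.6, U = (0.804, 8.47). ∠BUH = 35.8° gives UH at -171° from the x-axis; with |UH| = 25.5, H = (-24.4, 4.66). ∠UHM = 148.4° gives HM at -140° from the x-axis; with |HM| = 20.8, M = (-40.3, -8.77). ∠HMN = 83.9° gives MN at -43.7° from the x-axis; with |MN| = 22.8, N = (-23.8, -24.5). Then |TN| = |N − T| = 34.2.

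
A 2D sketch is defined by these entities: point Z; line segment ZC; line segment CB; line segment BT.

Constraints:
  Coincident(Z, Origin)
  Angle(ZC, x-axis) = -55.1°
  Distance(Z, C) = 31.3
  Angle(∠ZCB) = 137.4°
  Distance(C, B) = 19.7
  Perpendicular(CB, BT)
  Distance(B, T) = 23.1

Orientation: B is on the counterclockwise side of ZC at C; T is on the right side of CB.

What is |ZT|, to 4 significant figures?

61.55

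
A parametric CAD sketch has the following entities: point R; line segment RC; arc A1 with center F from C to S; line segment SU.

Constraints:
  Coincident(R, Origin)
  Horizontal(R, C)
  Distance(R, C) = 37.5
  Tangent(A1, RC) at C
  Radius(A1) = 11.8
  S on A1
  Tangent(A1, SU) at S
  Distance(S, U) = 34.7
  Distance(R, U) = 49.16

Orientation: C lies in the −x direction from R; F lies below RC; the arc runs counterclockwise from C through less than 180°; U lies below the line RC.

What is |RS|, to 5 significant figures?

50.023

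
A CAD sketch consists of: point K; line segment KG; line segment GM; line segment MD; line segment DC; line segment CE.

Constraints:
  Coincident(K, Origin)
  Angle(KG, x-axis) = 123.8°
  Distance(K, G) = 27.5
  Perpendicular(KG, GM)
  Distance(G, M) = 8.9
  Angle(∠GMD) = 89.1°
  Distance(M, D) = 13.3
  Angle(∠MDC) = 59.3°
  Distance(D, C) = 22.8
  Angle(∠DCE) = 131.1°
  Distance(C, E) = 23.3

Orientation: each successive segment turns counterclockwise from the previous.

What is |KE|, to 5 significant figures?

51.245

∠MDC = 59.3° gives DC at 65.400° from the x-axis; with |DC| = 22.8, C = (-5.6313, 27.697). ∠DCE = 131.1° gives CE at 114.30° from the x-axis; with |CE| = 23.3, E = (-15.220, 48.933). Then |KE| = |E − K| = 51.245.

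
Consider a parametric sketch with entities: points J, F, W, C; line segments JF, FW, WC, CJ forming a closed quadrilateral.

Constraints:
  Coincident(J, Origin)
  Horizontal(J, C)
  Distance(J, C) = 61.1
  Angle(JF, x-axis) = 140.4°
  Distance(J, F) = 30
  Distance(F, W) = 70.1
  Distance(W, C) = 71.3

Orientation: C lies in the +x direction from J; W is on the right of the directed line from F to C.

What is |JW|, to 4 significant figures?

45.16

J is at the origin; JC is horizontal with |JC| = 61.1 and C in +x, so C = (61.1, 0). JF runs at 140.4° with |JF| = 30.0, so F = (-23.12, 19.12). W is determined by |FW| = 70.1 and |WC| = 71.3 together: it lies at the intersection of circle(F, 70.1) and circle(C, 71.3). With |FC| = 86.36, the foot of the radical line on FC is 42.20 from F and the perpendicular offset is √(70.1² − 42.20²) = 55.98. Taking the right-of-FC solution: W = (5.639, -44.81).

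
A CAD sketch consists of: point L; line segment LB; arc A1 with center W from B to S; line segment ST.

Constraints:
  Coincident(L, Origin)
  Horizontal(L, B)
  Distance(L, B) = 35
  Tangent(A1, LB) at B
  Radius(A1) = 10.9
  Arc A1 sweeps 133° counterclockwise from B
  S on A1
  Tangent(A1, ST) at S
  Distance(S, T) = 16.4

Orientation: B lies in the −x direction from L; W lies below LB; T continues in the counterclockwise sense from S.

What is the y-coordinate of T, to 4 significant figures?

-30.33

L is at the origin; LB is horizontal with |LB| = 35.0 and B on the −x side, so B = (-35.00, 0.000). The tangent condition forces WB to be normal to LB, so W = B + (0, -10.9) = (-35.00, -10.90). On A1, B sits at bearing 90° from W; a 133° counterclockwise sweep puts S at bearing 223°, so S = W + 10.9·(cos 223°, sin 223°) = (-42.97, -18.33). The tangent condition forces WS to be normal to ST, so ST runs along (−sin 223°, cos 223°); with |ST| = 16.4, T = (-31.79, -30.33). So T.y = -30.33.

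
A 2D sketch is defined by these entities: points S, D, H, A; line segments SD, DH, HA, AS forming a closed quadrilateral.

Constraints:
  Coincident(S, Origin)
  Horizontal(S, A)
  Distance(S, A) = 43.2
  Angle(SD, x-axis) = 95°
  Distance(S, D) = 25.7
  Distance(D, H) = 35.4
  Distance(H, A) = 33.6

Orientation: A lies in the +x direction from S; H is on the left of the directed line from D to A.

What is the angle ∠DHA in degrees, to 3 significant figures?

98.2°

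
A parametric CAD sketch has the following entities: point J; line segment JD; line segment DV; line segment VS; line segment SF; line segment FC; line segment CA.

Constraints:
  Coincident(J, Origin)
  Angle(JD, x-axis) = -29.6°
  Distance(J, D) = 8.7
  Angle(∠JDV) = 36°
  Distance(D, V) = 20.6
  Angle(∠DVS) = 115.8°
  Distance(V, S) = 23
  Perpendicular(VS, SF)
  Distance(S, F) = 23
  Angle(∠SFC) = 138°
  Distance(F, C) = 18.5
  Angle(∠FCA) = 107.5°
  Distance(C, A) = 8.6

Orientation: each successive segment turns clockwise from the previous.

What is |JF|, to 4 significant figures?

25.76

J is at the origin; JD runs at -29.6° with length 8.7, so D = (7.565, -4.297). ∠JDV = 36.0° gives DV at -173.6° from the x-axis; with |DV| = 20.6, V = (-12.91, -6.594). ∠DVS = 115.8° gives VS at 122.2° from the x-axis; with |VS| = 23.0, S = (-25.16, 12.87). VS ⟂ SF, so SF runs at 32.20°; with |SF| = 23.0, F = (-5.701, 25.13). Then |JF| = |F − J| = 25.76.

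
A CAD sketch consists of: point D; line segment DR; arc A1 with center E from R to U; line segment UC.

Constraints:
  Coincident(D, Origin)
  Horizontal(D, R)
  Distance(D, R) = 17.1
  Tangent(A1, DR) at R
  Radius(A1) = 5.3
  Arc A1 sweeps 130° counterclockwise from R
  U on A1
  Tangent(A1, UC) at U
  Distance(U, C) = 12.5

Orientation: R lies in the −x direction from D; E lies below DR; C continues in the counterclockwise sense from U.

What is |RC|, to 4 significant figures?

18.71

On A1, R sits at bearing 90° from E; a 130° counterclockwise sweep puts U at bearing 220°, so U = E + 5.3·(cos 220°, sin 220°) = (-21.16, -8.707). Since A1 is tangent to UC there, EU ⟂ UC, so UC runs along (−sin 220°, cos 220°); with |UC| = 12.5, C = (-13.13, -18.28). Then |RC| = |C − R| = 18.71.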